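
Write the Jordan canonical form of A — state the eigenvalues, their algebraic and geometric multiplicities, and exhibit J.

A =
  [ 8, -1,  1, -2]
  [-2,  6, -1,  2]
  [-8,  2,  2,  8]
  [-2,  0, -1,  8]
J_3(6) ⊕ J_1(6)

The characteristic polynomial is
  det(x·I − A) = x^4 - 24*x^3 + 216*x^2 - 864*x + 1296 = (x - 6)^4

Eigenvalues and multiplicities (the geometric multiplicity of λ is n − rank(A − λI), which equals the number of Jordan blocks for λ):
  λ = 6: algebraic multiplicity = 4, geometric multiplicity = 2

Determining the block sizes for each eigenvalue:
  λ = 6: with am = 4 and gm = 2, the partition is not yet determined (e.g. several partitions of 4 into 2 parts exist). Let N = A − (6)·I. Computing rank(N^1) = 2, rank(N^2) = 1, rank(N^3) = 0; the number of blocks of size ≥ j is rank(N^{j−1}) − rank(N^j), giving [2, 1, 1]. So we have 1 block(s) of size 3, 1 block(s) of size 1 → block sizes [3, 1]

Assembling the blocks gives a Jordan form
J =
  [6, 1, 0, 0]
  [0, 6, 1, 0]
  [0, 0, 6, 0]
  [0, 0, 0, 6]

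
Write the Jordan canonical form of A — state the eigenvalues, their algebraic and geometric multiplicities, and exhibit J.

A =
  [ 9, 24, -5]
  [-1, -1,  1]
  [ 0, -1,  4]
J_3(4)

The characteristic polynomial is
  det(x·I − A) = x^3 - 12*x^2 + 48*x - 64 = (x - 4)^3

Eigenvalues and multiplicities (the geometric multiplicity of λ is n − rank(A − λI), which equals the number of Jordan blocks for λ):
  λ = 4: algebraic multiplicity = 3, geometric multiplicity = 1

Determining the block sizes for each eigenvalue:
  λ = 4: one block (gm = 1), so the single block has size am = 3 → block sizes [3]

Assembling the blocks gives a Jordan form
J =
  [4, 1, 0]
  [0, 4, 1]
  [0, 0, 4]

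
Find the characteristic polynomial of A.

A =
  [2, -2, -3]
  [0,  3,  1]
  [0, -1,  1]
x^3 - 6*x^2 + 12*x - 8

Expanding det(x·I − A) (e.g. by cofactor expansion or by noting that A is similar to its Jordan form J, which has the same characteristic polynomial as A) gives
  χ_A(x) = x^3 - 6*x^2 + 12*x - 8
which factors as (x - 2)^3. The eigenvalues (with algebraic multiplicities) are λ = 2 with multiplicity 3.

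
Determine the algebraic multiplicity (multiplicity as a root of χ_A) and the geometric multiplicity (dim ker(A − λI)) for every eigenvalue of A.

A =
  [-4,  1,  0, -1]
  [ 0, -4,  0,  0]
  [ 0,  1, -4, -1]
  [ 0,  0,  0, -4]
λ = -4: alg = 4, geom = 3

Step 1 — factor the characteristic polynomial to read off the algebraic multiplicities:
  χ_A(x) = (x + 4)^4

Step 2 — compute geometric multiplicities via the rank-nullity identity g(λ) = n − rank(A − λI):
  rank(A − (-4)·I) = 1, so dim ker(A − (-4)·I) = n − 1 = 3

Summary:
  λ = -4: algebraic multiplicity = 4, geometric multiplicity = 3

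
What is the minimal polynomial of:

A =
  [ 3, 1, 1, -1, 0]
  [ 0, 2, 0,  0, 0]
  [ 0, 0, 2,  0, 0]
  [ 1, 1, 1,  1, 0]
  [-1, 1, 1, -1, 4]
x^3 - 8*x^2 + 20*x - 16

The characteristic polynomial is χ_A(x) = (x - 4)*(x - 2)^4, so the eigenvalues are known. The minimal polynomial is
  m_A(x) = Π_λ (x − λ)^{k_λ}
where k_λ is the size of the *largest* Jordan block for λ (equivalently, the smallest k with (A − λI)^k v = 0 for every generalised eigenvector v of λ).

  λ = 2: largest Jordan block has size 2, contributing (x − 2)^2
  λ = 4: largest Jordan block has size 1, contributing (x − 4)

So m_A(x) = (x - 4)*(x - 2)^2 = x^3 - 8*x^2 + 20*x - 16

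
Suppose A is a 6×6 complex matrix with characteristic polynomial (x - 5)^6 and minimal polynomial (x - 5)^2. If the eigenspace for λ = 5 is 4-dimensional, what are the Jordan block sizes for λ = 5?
Block sizes for λ = 5: [2, 2, 1, 1]

Step 1 — from the characteristic polynomial, algebraic multiplicity of λ = 5 is 6. From dim ker(A − (5)·I) = 4, there are exactly 4 Jordan blocks for λ = 5.
Step 2 — from the minimal polynomial, the factor (x − 5)^2 tells us the largest block for λ = 5 has size 2.
Step 3 — with total size 6, 4 blocks, and largest block 2, the block sizes (in nonincreasing order) are [2, 2, 1, 1].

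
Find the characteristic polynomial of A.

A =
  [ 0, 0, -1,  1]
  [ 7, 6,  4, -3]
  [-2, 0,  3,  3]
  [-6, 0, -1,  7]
x^4 - 16*x^3 + 88*x^2 - 192*x + 144

Expanding det(x·I − A) (e.g. by cofactor expansion or by noting that A is similar to its Jordan form J, which has the same characteristic polynomial as A) gives
  χ_A(x) = x^4 - 16*x^3 + 88*x^2 - 192*x + 144
which factors as (x - 6)^2*(x - 2)^2. The eigenvalues (with algebraic multiplicities) are λ = 2 with multiplicity 2, λ = 6 with multiplicity 2.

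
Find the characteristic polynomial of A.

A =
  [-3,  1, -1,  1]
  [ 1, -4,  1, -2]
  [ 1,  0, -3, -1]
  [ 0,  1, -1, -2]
x^4 + 12*x^3 + 54*x^2 + 108*x + 81

Expanding det(x·I − A) (e.g. by cofactor expansion or by noting that A is similar to its Jordan form J, which has the same characteristic polynomial as A) gives
  χ_A(x) = x^4 + 12*x^3 + 54*x^2 + 108*x + 81
which factors as (x + 3)^4. The eigenvalues (with algebraic multiplicities) are λ = -3 with multiplicity 4.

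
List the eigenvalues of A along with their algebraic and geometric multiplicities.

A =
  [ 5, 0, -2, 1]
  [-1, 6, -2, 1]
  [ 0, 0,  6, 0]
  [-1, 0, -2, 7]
λ = 6: alg = 4, geom = 3

Step 1 — factor the characteristic polynomial to read off the algebraic multiplicities:
  χ_A(x) = (x - 6)^4

Step 2 — compute geometric multiplicities via the rank-nullity identity g(λ) = n − rank(A − λI):
  rank(A − (6)·I) = 1, so dim ker(A − (6)·I) = n − 1 = 3

Summary:
  λ = 6: algebraic multiplicity = 4, geometric multiplicity = 3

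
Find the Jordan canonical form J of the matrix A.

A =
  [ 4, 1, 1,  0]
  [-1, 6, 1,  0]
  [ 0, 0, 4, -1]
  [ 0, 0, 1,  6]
J_3(5) ⊕ J_1(5)

The characteristic polynomial is
  det(x·I − A) = x^4 - 20*x^3 + 150*x^2 - 500*x + 625 = (x - 5)^4

Eigenvalues and multiplicities (the geometric multiplicity of λ is n − rank(A − λI), which equals the number of Jordan blocks for λ):
  λ = 5: algebraic multiplicity = 4, geometric multiplicity = 2

Determining the block sizes for each eigenvalue:
  λ = 5: with am = 4 and gm = 2, the partition is not yet determined (e.g. several partitions of 4 into 2 parts exist). Let N = A − (5)·I. Computing rank(N^1) = 2, rank(N^2) = 1, rank(N^3) = 0; the number of blocks of size ≥ j is rank(N^{j−1}) − rank(N^j), giving [2, 1, 1]. So we have 1 block(s) of size 3, 1 block(s) of size 1 → block sizes [3, 1]

Assembling the blocks gives a Jordan form
J =
  [5, 1, 0, 0]
  [0, 5, 1, 0]
  [0, 0, 5, 0]
  [0, 0, 0, 5]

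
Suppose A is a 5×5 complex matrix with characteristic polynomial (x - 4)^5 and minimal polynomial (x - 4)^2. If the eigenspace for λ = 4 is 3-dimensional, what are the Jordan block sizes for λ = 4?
Block sizes for λ = 4: [2, 2, 1]

Step 1 — from the characteristic polynomial, algebraic multiplicity of λ = 4 is 5. From dim ker(A − (4)·I) = 3, there are exactly 3 Jordan blocks for λ = 4.
Step 2 — from the minimal polynomial, the factor (x − 4)^2 tells us the largest block for λ = 4 has size 2.
Step 3 — with total size 5, 3 blocks, and largest block 2, the block sizes (in nonincreasing order) are [2, 2, 1].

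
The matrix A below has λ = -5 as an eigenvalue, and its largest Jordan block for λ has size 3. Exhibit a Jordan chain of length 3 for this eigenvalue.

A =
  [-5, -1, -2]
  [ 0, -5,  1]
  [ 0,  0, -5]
A Jordan chain for λ = -5 of length 3:
v_1 = (-1, 0, 0)ᵀ
v_2 = (-2, 1, 0)ᵀ
v_3 = (0, 0, 1)ᵀ

Let N = A − (-5)·I. We want v_3 with N^3 v_3 = 0 but N^2 v_3 ≠ 0; then v_{j-1} := N · v_j for j = 3, …, 2.

Pick v_3 = (0, 0, 1)ᵀ.
Then v_2 = N · v_3 = (-2, 1, 0)ᵀ.
Then v_1 = N · v_2 = (-1, 0, 0)ᵀ.

Sanity check: (A − (-5)·I) v_1 = (0, 0, 0)ᵀ = 0. ✓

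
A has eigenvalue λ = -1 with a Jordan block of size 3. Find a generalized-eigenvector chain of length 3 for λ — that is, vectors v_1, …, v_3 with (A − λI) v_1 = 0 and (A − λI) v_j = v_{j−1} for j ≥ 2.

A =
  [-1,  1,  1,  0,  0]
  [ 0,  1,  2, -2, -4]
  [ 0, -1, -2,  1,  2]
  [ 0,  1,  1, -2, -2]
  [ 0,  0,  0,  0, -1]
A Jordan chain for λ = -1 of length 3:
v_1 = (1, 0, 0, 0, 0)ᵀ
v_2 = (1, 2, -1, 1, 0)ᵀ
v_3 = (0, 1, 0, 0, 0)ᵀ

Let N = A − (-1)·I. We want v_3 with N^3 v_3 = 0 but N^2 v_3 ≠ 0; then v_{j-1} := N · v_j for j = 3, …, 2.

Pick v_3 = (0, 1, 0, 0, 0)ᵀ.
Then v_2 = N · v_3 = (1, 2, -1, 1, 0)ᵀ.
Then v_1 = N · v_2 = (1, 0, 0, 0, 0)ᵀ.

Sanity check: (A − (-1)·I) v_1 = (0, 0, 0, 0, 0)ᵀ = 0. ✓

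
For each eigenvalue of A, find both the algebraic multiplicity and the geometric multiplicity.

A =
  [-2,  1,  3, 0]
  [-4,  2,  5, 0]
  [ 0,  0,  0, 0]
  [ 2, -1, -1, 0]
λ = 0: alg = 4, geom = 2

Step 1 — factor the characteristic polynomial to read off the algebraic multiplicities:
  χ_A(x) = x^4

Step 2 — compute geometric multiplicities via the rank-nullity identity g(λ) = n − rank(A − λI):
  rank(A − (0)·I) = 2, so dim ker(A − (0)·I) = n − 2 = 2

Summary:
  λ = 0: algebraic multiplicity = 4, geometric multiplicity = 2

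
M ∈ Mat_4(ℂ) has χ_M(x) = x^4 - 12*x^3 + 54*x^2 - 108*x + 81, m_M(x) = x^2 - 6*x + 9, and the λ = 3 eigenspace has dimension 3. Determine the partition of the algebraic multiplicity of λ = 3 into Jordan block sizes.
Block sizes for λ = 3: [2, 1, 1]

Step 1 — from the characteristic polynomial, algebraic multiplicity of λ = 3 is 4. From dim ker(M − (3)·I) = 3, there are exactly 3 Jordan blocks for λ = 3.
Step 2 — from the minimal polynomial, the factor (x − 3)^2 tells us the largest block for λ = 3 has size 2.
Step 3 — with total size 4, 3 blocks, and largest block 2, the block sizes (in nonincreasing order) are [2, 1, 1].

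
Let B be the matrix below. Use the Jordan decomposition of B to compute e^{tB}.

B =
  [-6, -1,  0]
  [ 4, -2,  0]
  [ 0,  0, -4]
e^{tB} =
  [-2*t*exp(-4*t) + exp(-4*t), -t*exp(-4*t), 0]
  [4*t*exp(-4*t), 2*t*exp(-4*t) + exp(-4*t), 0]
  [0, 0, exp(-4*t)]

Strategy: write B = P · J · P⁻¹ where J is a Jordan canonical form, so e^{tB} = P · e^{tJ} · P⁻¹, and e^{tJ} can be computed block-by-block.

B has Jordan form
J =
  [-4,  1,  0]
  [ 0, -4,  0]
  [ 0,  0, -4]
(up to reordering of blocks).

Per-block formulas:
  For a 1×1 block at λ = -4: exp(t · [-4]) = [e^(-4t)].
  For a 2×2 Jordan block J_2(-4): exp(t · J_2(-4)) = e^(-4t)·(I + t·N), where N is the 2×2 nilpotent shift.

After assembling e^{tJ} and conjugating by P, we get:

e^{tB} =
  [-2*t*exp(-4*t) + exp(-4*t), -t*exp(-4*t), 0]
  [4*t*exp(-4*t), 2*t*exp(-4*t) + exp(-4*t), 0]
  [0, 0, exp(-4*t)]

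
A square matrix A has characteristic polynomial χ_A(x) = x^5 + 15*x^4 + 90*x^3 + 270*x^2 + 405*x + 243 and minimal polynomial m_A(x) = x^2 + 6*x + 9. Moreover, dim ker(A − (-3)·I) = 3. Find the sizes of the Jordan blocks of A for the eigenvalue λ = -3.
Block sizes for λ = -3: [2, 2, 1]

Step 1 — from the characteristic polynomial, algebraic multiplicity of λ = -3 is 5. From dim ker(A − (-3)·I) = 3, there are exactly 3 Jordan blocks for λ = -3.
Step 2 — from the minimal polynomial, the factor (x + 3)^2 tells us the largest block for λ = -3 has size 2.
Step 3 — with total size 5, 3 blocks, and largest block 2, the block sizes (in nonincreasing order) are [2, 2, 1].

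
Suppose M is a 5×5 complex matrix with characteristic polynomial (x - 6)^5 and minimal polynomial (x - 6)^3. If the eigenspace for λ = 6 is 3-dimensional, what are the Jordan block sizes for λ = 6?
Block sizes for λ = 6: [3, 1, 1]

Step 1 — from the characteristic polynomial, algebraic multiplicity of λ = 6 is 5. From dim ker(M − (6)·I) = 3, there are exactly 3 Jordan blocks for λ = 6.
Step 2 — from the minimal polynomial, the factor (x − 6)^3 tells us the largest block for λ = 6 has size 3.
Step 3 — with total size 5, 3 blocks, and largest block 3, the block sizes (in nonincreasing order) are [3, 1, 1].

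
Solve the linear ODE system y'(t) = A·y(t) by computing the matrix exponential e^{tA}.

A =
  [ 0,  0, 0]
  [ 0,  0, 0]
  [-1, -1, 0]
e^{tA} =
  [1, 0, 0]
  [0, 1, 0]
  [-t, -t, 1]

Strategy: write A = P · J · P⁻¹ where J is a Jordan canonical form, so e^{tA} = P · e^{tJ} · P⁻¹, and e^{tJ} can be computed block-by-block.

A has Jordan form
J =
  [0, 1, 0]
  [0, 0, 0]
  [0, 0, 0]
(up to reordering of blocks).

Per-block formulas:
  For a 2×2 Jordan block J_2(0): exp(t · J_2(0)) = e^(0t)·(I + t·N), where N is the 2×2 nilpotent shift.
  For a 1×1 block at λ = 0: exp(t · [0]) = [e^(0t)].

After assembling e^{tJ} and conjugating by P, we get:

e^{tA} =
  [1, 0, 0]
  [0, 1, 0]
  [-t, -t, 1]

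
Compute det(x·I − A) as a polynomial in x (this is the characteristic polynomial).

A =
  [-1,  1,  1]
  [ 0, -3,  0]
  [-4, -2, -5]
x^3 + 9*x^2 + 27*x + 27

Expanding det(x·I − A) (e.g. by cofactor expansion or by noting that A is similar to its Jordan form J, which has the same characteristic polynomial as A) gives
  χ_A(x) = x^3 + 9*x^2 + 27*x + 27
which factors as (x + 3)^3. The eigenvalues (with algebraic multiplicities) are λ = -3 with multiplicity 3.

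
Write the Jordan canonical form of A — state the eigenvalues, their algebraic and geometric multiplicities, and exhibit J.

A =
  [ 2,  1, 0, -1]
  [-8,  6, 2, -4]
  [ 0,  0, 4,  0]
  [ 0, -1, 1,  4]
J_3(4) ⊕ J_1(4)

The characteristic polynomial is
  det(x·I − A) = x^4 - 16*x^3 + 96*x^2 - 256*x + 256 = (x - 4)^4

Eigenvalues and multiplicities (the geometric multiplicity of λ is n − rank(A − λI), which equals the number of Jordan blocks for λ):
  λ = 4: algebraic multiplicity = 4, geometric multiplicity = 2

Determining the block sizes for each eigenvalue:
  λ = 4: with am = 4 and gm = 2, the partition is not yet determined (e.g. several partitions of 4 into 2 parts exist). Let N = A − (4)·I. Computing rank(N^1) = 2, rank(N^2) = 1, rank(N^3) = 0; the number of blocks of size ≥ j is rank(N^{j−1}) − rank(N^j), giving [2, 1, 1]. So we have 1 block(s) of size 3, 1 block(s) of size 1 → block sizes [3, 1]

Assembling the blocks gives a Jordan form
J =
  [4, 1, 0, 0]
  [0, 4, 1, 0]
  [0, 0, 4, 0]
  [0, 0, 0, 4]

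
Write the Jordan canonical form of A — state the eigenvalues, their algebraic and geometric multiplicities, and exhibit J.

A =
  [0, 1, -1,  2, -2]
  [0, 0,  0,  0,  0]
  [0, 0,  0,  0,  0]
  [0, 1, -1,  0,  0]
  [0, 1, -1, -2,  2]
J_2(0) ⊕ J_1(0) ⊕ J_1(0) ⊕ J_1(2)

The characteristic polynomial is
  det(x·I − A) = x^5 - 2*x^4 = x^4*(x - 2)

Eigenvalues and multiplicities (the geometric multiplicity of λ is n − rank(A − λI), which equals the number of Jordan blocks for λ):
  λ = 0: algebraic multiplicity = 4, geometric multiplicity = 3
  λ = 2: algebraic multiplicity = 1, geometric multiplicity = 1

Determining the block sizes for each eigenvalue:
  λ = 0: 3 blocks summing to 4 forces exactly one block of size 2 and the rest size 1 → block sizes [2, 1, 1]
  λ = 2: one block (gm = 1), so the single block has size am = 1 → block sizes [1]

Assembling the blocks gives a Jordan form
J =
  [0, 1, 0, 0, 0]
  [0, 0, 0, 0, 0]
  [0, 0, 0, 0, 0]
  [0, 0, 0, 0, 0]
  [0, 0, 0, 0, 2]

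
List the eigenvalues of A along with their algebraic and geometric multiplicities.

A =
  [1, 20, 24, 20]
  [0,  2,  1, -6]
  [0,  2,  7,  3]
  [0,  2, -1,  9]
λ = 1: alg = 1, geom = 1; λ = 6: alg = 3, geom = 1

Step 1 — factor the characteristic polynomial to read off the algebraic multiplicities:
  χ_A(x) = (x - 6)^3*(x - 1)

Step 2 — compute geometric multiplicities via the rank-nullity identity g(λ) = n − rank(A − λI):
  rank(A − (1)·I) = 3, so dim ker(A − (1)·I) = n − 3 = 1
  rank(A − (6)·I) = 3, so dim ker(A − (6)·I) = n − 3 = 1

Summary:
  λ = 1: algebraic multiplicity = 1, geometric multiplicity = 1
  λ = 6: algebraic multiplicity = 3, geometric multiplicity = 1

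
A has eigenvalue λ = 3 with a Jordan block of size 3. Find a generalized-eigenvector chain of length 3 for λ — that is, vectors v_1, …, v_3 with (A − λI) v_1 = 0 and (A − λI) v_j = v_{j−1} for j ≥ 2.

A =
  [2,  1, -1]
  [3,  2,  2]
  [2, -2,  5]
A Jordan chain for λ = 3 of length 3:
v_1 = (2, -2, -4)ᵀ
v_2 = (-1, 3, 2)ᵀ
v_3 = (1, 0, 0)ᵀ

Let N = A − (3)·I. We want v_3 with N^3 v_3 = 0 but N^2 v_3 ≠ 0; then v_{j-1} := N · v_j for j = 3, …, 2.

Pick v_3 = (1, 0, 0)ᵀ.
Then v_2 = N · v_3 = (-1, 3, 2)ᵀ.
Then v_1 = N · v_2 = (2, -2, -4)ᵀ.

Sanity check: (A − (3)·I) v_1 = (0, 0, 0)ᵀ = 0. ✓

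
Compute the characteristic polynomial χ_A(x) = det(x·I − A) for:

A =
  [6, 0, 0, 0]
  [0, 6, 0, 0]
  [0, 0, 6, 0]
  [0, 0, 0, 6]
x^4 - 24*x^3 + 216*x^2 - 864*x + 1296

Expanding det(x·I − A) (e.g. by cofactor expansion or by noting that A is similar to its Jordan form J, which has the same characteristic polynomial as A) gives
  χ_A(x) = x^4 - 24*x^3 + 216*x^2 - 864*x + 1296
which factors as (x - 6)^4. The eigenvalues (with algebraic multiplicities) are λ = 6 with multiplicity 4.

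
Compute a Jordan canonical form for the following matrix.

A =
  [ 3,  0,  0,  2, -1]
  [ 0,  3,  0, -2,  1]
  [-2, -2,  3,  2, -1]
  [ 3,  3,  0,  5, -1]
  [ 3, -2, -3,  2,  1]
J_3(3) ⊕ J_2(3)

The characteristic polynomial is
  det(x·I − A) = x^5 - 15*x^4 + 90*x^3 - 270*x^2 + 405*x - 243 = (x - 3)^5

Eigenvalues and multiplicities (the geometric multiplicity of λ is n − rank(A − λI), which equals the number of Jordan blocks for λ):
  λ = 3: algebraic multiplicity = 5, geometric multiplicity = 2

Determining the block sizes for each eigenvalue:
  λ = 3: with am = 5 and gm = 2, the partition is not yet determined (e.g. several partitions of 5 into 2 parts exist). Let N = A − (3)·I. Computing rank(N^1) = 3, rank(N^2) = 1, rank(N^3) = 0; the number of blocks of size ≥ j is rank(N^{j−1}) − rank(N^j), giving [2, 2, 1]. So we have 1 block(s) of size 3, 1 block(s) of size 2 → block sizes [3, 2]

Assembling the blocks gives a Jordan form
J =
  [3, 1, 0, 0, 0]
  [0, 3, 1, 0, 0]
  [0, 0, 3, 0, 0]
  [0, 0, 0, 3, 1]
  [0, 0, 0, 0, 3]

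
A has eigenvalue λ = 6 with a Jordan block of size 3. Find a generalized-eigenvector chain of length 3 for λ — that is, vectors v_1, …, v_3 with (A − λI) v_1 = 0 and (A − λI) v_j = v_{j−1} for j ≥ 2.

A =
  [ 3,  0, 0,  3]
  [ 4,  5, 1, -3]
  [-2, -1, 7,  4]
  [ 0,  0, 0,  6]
A Jordan chain for λ = 6 of length 3:
v_1 = (0, 1, 1, 0)ᵀ
v_2 = (0, 1, 2, 0)ᵀ
v_3 = (1, 0, 0, 1)ᵀ

Let N = A − (6)·I. We want v_3 with N^3 v_3 = 0 but N^2 v_3 ≠ 0; then v_{j-1} := N · v_j for j = 3, …, 2.

Pick v_3 = (1, 0, 0, 1)ᵀ.
Then v_2 = N · v_3 = (0, 1, 2, 0)ᵀ.
Then v_1 = N · v_2 = (0, 1, 1, 0)ᵀ.

Sanity check: (A − (6)·I) v_1 = (0, 0, 0, 0)ᵀ = 0. ✓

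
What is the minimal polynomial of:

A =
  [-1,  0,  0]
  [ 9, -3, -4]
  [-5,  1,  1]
x^3 + 3*x^2 + 3*x + 1

The characteristic polynomial is χ_A(x) = (x + 1)^3, so the eigenvalues are known. The minimal polynomial is
  m_A(x) = Π_λ (x − λ)^{k_λ}
where k_λ is the size of the *largest* Jordan block for λ (equivalently, the smallest k with (A − λI)^k v = 0 for every generalised eigenvector v of λ).

  λ = -1: largest Jordan block has size 3, contributing (x + 1)^3

So m_A(x) = (x + 1)^3 = x^3 + 3*x^2 + 3*x + 1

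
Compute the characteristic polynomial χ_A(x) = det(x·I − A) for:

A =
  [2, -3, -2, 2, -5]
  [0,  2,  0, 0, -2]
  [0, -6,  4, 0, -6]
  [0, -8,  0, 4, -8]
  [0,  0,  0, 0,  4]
x^5 - 16*x^4 + 100*x^3 - 304*x^2 + 448*x - 256

Expanding det(x·I − A) (e.g. by cofactor expansion or by noting that A is similar to its Jordan form J, which has the same characteristic polynomial as A) gives
  χ_A(x) = x^5 - 16*x^4 + 100*x^3 - 304*x^2 + 448*x - 256
which factors as (x - 4)^3*(x - 2)^2. The eigenvalues (with algebraic multiplicities) are λ = 2 with multiplicity 2, λ = 4 with multiplicity 3.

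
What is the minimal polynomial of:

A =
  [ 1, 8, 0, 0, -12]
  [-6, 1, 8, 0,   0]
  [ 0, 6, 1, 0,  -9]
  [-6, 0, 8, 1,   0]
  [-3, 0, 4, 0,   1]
x^3 - 3*x^2 + 3*x - 1

The characteristic polynomial is χ_A(x) = (x - 1)^5, so the eigenvalues are known. The minimal polynomial is
  m_A(x) = Π_λ (x − λ)^{k_λ}
where k_λ is the size of the *largest* Jordan block for λ (equivalently, the smallest k with (A − λI)^k v = 0 for every generalised eigenvector v of λ).

  λ = 1: largest Jordan block has size 3, contributing (x − 1)^3

So m_A(x) = (x - 1)^3 = x^3 - 3*x^2 + 3*x - 1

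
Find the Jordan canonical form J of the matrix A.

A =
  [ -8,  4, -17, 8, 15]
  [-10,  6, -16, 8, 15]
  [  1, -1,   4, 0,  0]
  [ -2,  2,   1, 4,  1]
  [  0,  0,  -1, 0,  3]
J_1(-4) ⊕ J_3(3) ⊕ J_1(4)

The characteristic polynomial is
  det(x·I − A) = x^5 - 9*x^4 + 11*x^3 + 117*x^2 - 432*x + 432 = (x - 4)*(x - 3)^3*(x + 4)

Eigenvalues and multiplicities (the geometric multiplicity of λ is n − rank(A − λI), which equals the number of Jordan blocks for λ):
  λ = -4: algebraic multiplicity = 1, geometric multiplicity = 1
  λ = 3: algebraic multiplicity = 3, geometric multiplicity = 1
  λ = 4: algebraic multiplicity = 1, geometric multiplicity = 1

Determining the block sizes for each eigenvalue:
  λ = -4: one block (gm = 1), so the single block has size am = 1 → block sizes [1]
  λ = 3: one block (gm = 1), so the single block has size am = 3 → block sizes [3]
  λ = 4: one block (gm = 1), so the single block has size am = 1 → block sizes [1]

Assembling the blocks gives a Jordan form
J =
  [-4, 0, 0, 0, 0]
  [ 0, 3, 1, 0, 0]
  [ 0, 0, 3, 1, 0]
  [ 0, 0, 0, 3, 0]
  [ 0, 0, 0, 0, 4]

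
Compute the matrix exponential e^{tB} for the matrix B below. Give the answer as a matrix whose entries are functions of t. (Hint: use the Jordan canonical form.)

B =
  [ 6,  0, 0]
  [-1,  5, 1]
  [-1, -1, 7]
e^{tB} =
  [exp(6*t), 0, 0]
  [-t*exp(6*t), -t*exp(6*t) + exp(6*t), t*exp(6*t)]
  [-t*exp(6*t), -t*exp(6*t), t*exp(6*t) + exp(6*t)]

Strategy: write B = P · J · P⁻¹ where J is a Jordan canonical form, so e^{tB} = P · e^{tJ} · P⁻¹, and e^{tJ} can be computed block-by-block.

B has Jordan form
J =
  [6, 1, 0]
  [0, 6, 0]
  [0, 0, 6]
(up to reordering of blocks).

Per-block formulas:
  For a 2×2 Jordan block J_2(6): exp(t · J_2(6)) = e^(6t)·(I + t·N), where N is the 2×2 nilpotent shift.
  For a 1×1 block at λ = 6: exp(t · [6]) = [e^(6t)].

After assembling e^{tJ} and conjugating by P, we get:

e^{tB} =
  [exp(6*t), 0, 0]
  [-t*exp(6*t), -t*exp(6*t) + exp(6*t), t*exp(6*t)]
  [-t*exp(6*t), -t*exp(6*t), t*exp(6*t) + exp(6*t)]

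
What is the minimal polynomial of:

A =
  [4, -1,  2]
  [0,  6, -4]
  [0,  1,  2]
x^2 - 8*x + 16

The characteristic polynomial is χ_A(x) = (x - 4)^3, so the eigenvalues are known. The minimal polynomial is
  m_A(x) = Π_λ (x − λ)^{k_λ}
where k_λ is the size of the *largest* Jordan block for λ (equivalently, the smallest k with (A − λI)^k v = 0 for every generalised eigenvector v of λ).

  λ = 4: largest Jordan block has size 2, contributing (x − 4)^2

So m_A(x) = (x - 4)^2 = x^2 - 8*x + 16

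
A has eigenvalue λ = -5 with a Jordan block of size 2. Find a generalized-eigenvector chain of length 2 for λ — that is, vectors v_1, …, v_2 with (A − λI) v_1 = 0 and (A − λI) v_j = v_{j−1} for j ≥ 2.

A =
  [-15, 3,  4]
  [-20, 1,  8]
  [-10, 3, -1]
A Jordan chain for λ = -5 of length 2:
v_1 = (-10, -20, -10)ᵀ
v_2 = (1, 0, 0)ᵀ

Let N = A − (-5)·I. We want v_2 with N^2 v_2 = 0 but N^1 v_2 ≠ 0; then v_{j-1} := N · v_j for j = 2, …, 2.

Pick v_2 = (1, 0, 0)ᵀ.
Then v_1 = N · v_2 = (-10, -20, -10)ᵀ.

Sanity check: (A − (-5)·I) v_1 = (0, 0, 0)ᵀ = 0. ✓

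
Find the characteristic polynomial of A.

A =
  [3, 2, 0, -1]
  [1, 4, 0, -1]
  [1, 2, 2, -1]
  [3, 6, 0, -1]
x^4 - 8*x^3 + 24*x^2 - 32*x + 16

Expanding det(x·I − A) (e.g. by cofactor expansion or by noting that A is similar to its Jordan form J, which has the same characteristic polynomial as A) gives
  χ_A(x) = x^4 - 8*x^3 + 24*x^2 - 32*x + 16
which factors as (x - 2)^4. The eigenvalues (with algebraic multiplicities) are λ = 2 with multiplicity 4.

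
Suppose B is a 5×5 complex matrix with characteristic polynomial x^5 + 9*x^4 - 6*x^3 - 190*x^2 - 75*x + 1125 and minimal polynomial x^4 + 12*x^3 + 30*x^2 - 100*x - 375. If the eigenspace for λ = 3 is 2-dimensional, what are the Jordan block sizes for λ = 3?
Block sizes for λ = 3: [1, 1]

Step 1 — from the characteristic polynomial, algebraic multiplicity of λ = 3 is 2. From dim ker(B − (3)·I) = 2, there are exactly 2 Jordan blocks for λ = 3.
Step 2 — from the minimal polynomial, the factor (x − 3) tells us the largest block for λ = 3 has size 1.
Step 3 — with total size 2, 2 blocks, and largest block 1, the block sizes (in nonincreasing order) are [1, 1].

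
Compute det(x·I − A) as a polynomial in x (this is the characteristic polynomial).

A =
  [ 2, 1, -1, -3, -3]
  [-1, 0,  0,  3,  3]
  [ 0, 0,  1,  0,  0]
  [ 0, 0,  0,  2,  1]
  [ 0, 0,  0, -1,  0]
x^5 - 5*x^4 + 10*x^3 - 10*x^2 + 5*x - 1

Expanding det(x·I − A) (e.g. by cofactor expansion or by noting that A is similar to its Jordan form J, which has the same characteristic polynomial as A) gives
  χ_A(x) = x^5 - 5*x^4 + 10*x^3 - 10*x^2 + 5*x - 1
which factors as (x - 1)^5. The eigenvalues (with algebraic multiplicities) are λ = 1 with multiplicity 5.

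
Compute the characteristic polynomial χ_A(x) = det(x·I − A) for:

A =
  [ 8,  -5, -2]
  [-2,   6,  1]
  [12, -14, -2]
x^3 - 12*x^2 + 48*x - 64

Expanding det(x·I − A) (e.g. by cofactor expansion or by noting that A is similar to its Jordan form J, which has the same characteristic polynomial as A) gives
  χ_A(x) = x^3 - 12*x^2 + 48*x - 64
which factors as (x - 4)^3. The eigenvalues (with algebraic multiplicities) are λ = 4 with multiplicity 3.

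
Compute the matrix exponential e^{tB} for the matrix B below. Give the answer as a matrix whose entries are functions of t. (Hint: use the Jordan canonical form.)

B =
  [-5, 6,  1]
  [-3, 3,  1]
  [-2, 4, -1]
e^{tB} =
  [-2*t^2*exp(-t) - 4*t*exp(-t) + exp(-t), 2*t^2*exp(-t) + 6*t*exp(-t), t^2*exp(-t) + t*exp(-t)]
  [-t^2*exp(-t) - 3*t*exp(-t), t^2*exp(-t) + 4*t*exp(-t) + exp(-t), t^2*exp(-t)/2 + t*exp(-t)]
  [-2*t^2*exp(-t) - 2*t*exp(-t), 2*t^2*exp(-t) + 4*t*exp(-t), t^2*exp(-t) + exp(-t)]

Strategy: write B = P · J · P⁻¹ where J is a Jordan canonical form, so e^{tB} = P · e^{tJ} · P⁻¹, and e^{tJ} can be computed block-by-block.

B has Jordan form
J =
  [-1,  1,  0]
  [ 0, -1,  1]
  [ 0,  0, -1]
(up to reordering of blocks).

Per-block formulas:
  For a 3×3 Jordan block J_3(-1): exp(t · J_3(-1)) = e^(-1t)·(I + t·N + (t^2/2)·N^2), where N is the 3×3 nilpotent shift.

After assembling e^{tJ} and conjugating by P, we get:

e^{tB} =
  [-2*t^2*exp(-t) - 4*t*exp(-t) + exp(-t), 2*t^2*exp(-t) + 6*t*exp(-t), t^2*exp(-t) + t*exp(-t)]
  [-t^2*exp(-t) - 3*t*exp(-t), t^2*exp(-t) + 4*t*exp(-t) + exp(-t), t^2*exp(-t)/2 + t*exp(-t)]
  [-2*t^2*exp(-t) - 2*t*exp(-t), 2*t^2*exp(-t) + 4*t*exp(-t), t^2*exp(-t) + exp(-t)]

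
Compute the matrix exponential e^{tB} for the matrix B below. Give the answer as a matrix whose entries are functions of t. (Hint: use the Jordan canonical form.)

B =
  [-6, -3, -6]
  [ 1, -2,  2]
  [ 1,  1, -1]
e^{tB} =
  [-3*t*exp(-3*t) + exp(-3*t), -3*t*exp(-3*t), -6*t*exp(-3*t)]
  [t*exp(-3*t), t*exp(-3*t) + exp(-3*t), 2*t*exp(-3*t)]
  [t*exp(-3*t), t*exp(-3*t), 2*t*exp(-3*t) + exp(-3*t)]

Strategy: write B = P · J · P⁻¹ where J is a Jordan canonical form, so e^{tB} = P · e^{tJ} · P⁻¹, and e^{tJ} can be computed block-by-block.

B has Jordan form
J =
  [-3,  1,  0]
  [ 0, -3,  0]
  [ 0,  0, -3]
(up to reordering of blocks).

Per-block formulas:
  For a 1×1 block at λ = -3: exp(t · [-3]) = [e^(-3t)].
  For a 2×2 Jordan block J_2(-3): exp(t · J_2(-3)) = e^(-3t)·(I + t·N), where N is the 2×2 nilpotent shift.

After assembling e^{tJ} and conjugating by P, we get:

e^{tB} =
  [-3*t*exp(-3*t) + exp(-3*t), -3*t*exp(-3*t), -6*t*exp(-3*t)]
  [t*exp(-3*t), t*exp(-3*t) + exp(-3*t), 2*t*exp(-3*t)]
  [t*exp(-3*t), t*exp(-3*t), 2*t*exp(-3*t) + exp(-3*t)]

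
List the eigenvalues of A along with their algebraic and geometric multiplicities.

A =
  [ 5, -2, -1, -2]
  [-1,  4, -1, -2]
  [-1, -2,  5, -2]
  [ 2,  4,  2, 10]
λ = 6: alg = 4, geom = 3

Step 1 — factor the characteristic polynomial to read off the algebraic multiplicities:
  χ_A(x) = (x - 6)^4

Step 2 — compute geometric multiplicities via the rank-nullity identity g(λ) = n − rank(A − λI):
  rank(A − (6)·I) = 1, so dim ker(A − (6)·I) = n − 1 = 3

Summary:
  λ = 6: algebraic multiplicity = 4, geometric multiplicity = 3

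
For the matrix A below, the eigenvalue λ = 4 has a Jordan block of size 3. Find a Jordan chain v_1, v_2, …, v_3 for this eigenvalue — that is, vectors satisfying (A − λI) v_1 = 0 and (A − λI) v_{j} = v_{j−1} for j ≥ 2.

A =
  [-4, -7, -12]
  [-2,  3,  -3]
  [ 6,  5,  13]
A Jordan chain for λ = 4 of length 3:
v_1 = (6, 0, -4)ᵀ
v_2 = (-8, -2, 6)ᵀ
v_3 = (1, 0, 0)ᵀ

Let N = A − (4)·I. We want v_3 with N^3 v_3 = 0 but N^2 v_3 ≠ 0; then v_{j-1} := N · v_j for j = 3, …, 2.

Pick v_3 = (1, 0, 0)ᵀ.
Then v_2 = N · v_3 = (-8, -2, 6)ᵀ.
Then v_1 = N · v_2 = (6, 0, -4)ᵀ.

Sanity check: (A − (4)·I) v_1 = (0, 0, 0)ᵀ = 0. ✓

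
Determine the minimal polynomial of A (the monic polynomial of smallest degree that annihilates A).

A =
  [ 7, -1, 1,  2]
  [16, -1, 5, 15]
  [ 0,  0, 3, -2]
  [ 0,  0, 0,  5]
x^4 - 14*x^3 + 72*x^2 - 162*x + 135

The characteristic polynomial is χ_A(x) = (x - 5)*(x - 3)^3, so the eigenvalues are known. The minimal polynomial is
  m_A(x) = Π_λ (x − λ)^{k_λ}
where k_λ is the size of the *largest* Jordan block for λ (equivalently, the smallest k with (A − λI)^k v = 0 for every generalised eigenvector v of λ).

  λ = 3: largest Jordan block has size 3, contributing (x − 3)^3
  λ = 5: largest Jordan block has size 1, contributing (x − 5)

So m_A(x) = (x - 5)*(x - 3)^3 = x^4 - 14*x^3 + 72*x^2 - 162*x + 135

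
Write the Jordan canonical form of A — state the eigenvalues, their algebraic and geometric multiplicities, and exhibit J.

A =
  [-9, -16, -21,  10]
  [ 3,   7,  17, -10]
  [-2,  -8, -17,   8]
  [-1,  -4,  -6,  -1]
J_3(-5) ⊕ J_1(-5)

The characteristic polynomial is
  det(x·I − A) = x^4 + 20*x^3 + 150*x^2 + 500*x + 625 = (x + 5)^4

Eigenvalues and multiplicities (the geometric multiplicity of λ is n − rank(A − λI), which equals the number of Jordan blocks for λ):
  λ = -5: algebraic multiplicity = 4, geometric multiplicity = 2

Determining the block sizes for each eigenvalue:
  λ = -5: with am = 4 and gm = 2, the partition is not yet determined (e.g. several partitions of 4 into 2 parts exist). Let N = A − (-5)·I. Computing rank(N^1) = 2, rank(N^2) = 1, rank(N^3) = 0; the number of blocks of size ≥ j is rank(N^{j−1}) − rank(N^j), giving [2, 1, 1]. So we have 1 block(s) of size 3, 1 block(s) of size 1 → block sizes [3, 1]

Assembling the blocks gives a Jordan form
J =
  [-5,  1,  0,  0]
  [ 0, -5,  1,  0]
  [ 0,  0, -5,  0]
  [ 0,  0,  0, -5]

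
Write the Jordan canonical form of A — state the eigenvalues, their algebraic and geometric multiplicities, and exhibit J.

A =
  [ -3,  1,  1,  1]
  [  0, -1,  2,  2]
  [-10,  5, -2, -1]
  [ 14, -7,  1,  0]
J_1(-3) ⊕ J_2(-1) ⊕ J_1(-1)

The characteristic polynomial is
  det(x·I − A) = x^4 + 6*x^3 + 12*x^2 + 10*x + 3 = (x + 1)^3*(x + 3)

Eigenvalues and multiplicities (the geometric multiplicity of λ is n − rank(A − λI), which equals the number of Jordan blocks for λ):
  λ = -3: algebraic multiplicity = 1, geometric multiplicity = 1
  λ = -1: algebraic multiplicity = 3, geometric multiplicity = 2

Determining the block sizes for each eigenvalue:
  λ = -3: one block (gm = 1), so the single block has size am = 1 → block sizes [1]
  λ = -1: 2 blocks summing to 3 forces exactly one block of size 2 and the rest size 1 → block sizes [2, 1]

Assembling the blocks gives a Jordan form
J =
  [-3,  0,  0,  0]
  [ 0, -1,  1,  0]
  [ 0,  0, -1,  0]
  [ 0,  0,  0, -1]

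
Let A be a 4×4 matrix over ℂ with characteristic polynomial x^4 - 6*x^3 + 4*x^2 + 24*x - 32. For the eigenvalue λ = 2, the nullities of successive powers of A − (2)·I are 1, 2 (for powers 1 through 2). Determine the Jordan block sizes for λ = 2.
Block sizes for λ = 2: [2]

From the dimensions of kernels of powers, the number of Jordan blocks of size at least j is d_j − d_{j−1} where d_j = dim ker(N^j) (with d_0 = 0). Computing the differences gives [1, 1].
The number of blocks of size exactly k is (#blocks of size ≥ k) − (#blocks of size ≥ k + 1), so the partition is: 1 block(s) of size 2.
In nonincreasing order the block sizes are [2].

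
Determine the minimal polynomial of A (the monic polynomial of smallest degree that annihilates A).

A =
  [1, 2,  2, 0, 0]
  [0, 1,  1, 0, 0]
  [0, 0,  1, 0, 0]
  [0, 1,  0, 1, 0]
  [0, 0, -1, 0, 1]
x^3 - 3*x^2 + 3*x - 1

The characteristic polynomial is χ_A(x) = (x - 1)^5, so the eigenvalues are known. The minimal polynomial is
  m_A(x) = Π_λ (x − λ)^{k_λ}
where k_λ is the size of the *largest* Jordan block for λ (equivalently, the smallest k with (A − λI)^k v = 0 for every generalised eigenvector v of λ).

  λ = 1: largest Jordan block has size 3, contributing (x − 1)^3

So m_A(x) = (x - 1)^3 = x^3 - 3*x^2 + 3*x - 1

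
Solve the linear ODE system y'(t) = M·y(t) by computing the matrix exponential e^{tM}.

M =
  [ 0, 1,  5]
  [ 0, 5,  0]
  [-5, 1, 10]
e^{tM} =
  [-5*t*exp(5*t) + exp(5*t), t*exp(5*t), 5*t*exp(5*t)]
  [0, exp(5*t), 0]
  [-5*t*exp(5*t), t*exp(5*t), 5*t*exp(5*t) + exp(5*t)]

Strategy: write M = P · J · P⁻¹ where J is a Jordan canonical form, so e^{tM} = P · e^{tJ} · P⁻¹, and e^{tJ} can be computed block-by-block.

M has Jordan form
J =
  [5, 1, 0]
  [0, 5, 0]
  [0, 0, 5]
(up to reordering of blocks).

Per-block formulas:
  For a 2×2 Jordan block J_2(5): exp(t · J_2(5)) = e^(5t)·(I + t·N), where N is the 2×2 nilpotent shift.
  For a 1×1 block at λ = 5: exp(t · [5]) = [e^(5t)].

After assembling e^{tJ} and conjugating by P, we get:

e^{tM} =
  [-5*t*exp(5*t) + exp(5*t), t*exp(5*t), 5*t*exp(5*t)]
  [0, exp(5*t), 0]
  [-5*t*exp(5*t), t*exp(5*t), 5*t*exp(5*t) + exp(5*t)]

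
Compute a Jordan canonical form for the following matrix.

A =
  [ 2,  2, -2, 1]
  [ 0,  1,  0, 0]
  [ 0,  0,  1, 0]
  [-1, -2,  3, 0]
J_3(1) ⊕ J_1(1)

The characteristic polynomial is
  det(x·I − A) = x^4 - 4*x^3 + 6*x^2 - 4*x + 1 = (x - 1)^4

Eigenvalues and multiplicities (the geometric multiplicity of λ is n − rank(A − λI), which equals the number of Jordan blocks for λ):
  λ = 1: algebraic multiplicity = 4, geometric multiplicity = 2

Determining the block sizes for each eigenvalue:
  λ = 1: with am = 4 and gm = 2, the partition is not yet determined (e.g. several partitions of 4 into 2 parts exist). Let N = A − (1)·I. Computing rank(N^1) = 2, rank(N^2) = 1, rank(N^3) = 0; the number of blocks of size ≥ j is rank(N^{j−1}) − rank(N^j), giving [2, 1, 1]. So we have 1 block(s) of size 3, 1 block(s) of size 1 → block sizes [3, 1]

Assembling the blocks gives a Jordan form
J =
  [1, 1, 0, 0]
  [0, 1, 1, 0]
  [0, 0, 1, 0]
  [0, 0, 0, 1]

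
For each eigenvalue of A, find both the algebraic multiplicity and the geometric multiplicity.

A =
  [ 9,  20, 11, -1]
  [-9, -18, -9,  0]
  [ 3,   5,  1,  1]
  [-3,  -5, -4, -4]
λ = -3: alg = 4, geom = 2

Step 1 — factor the characteristic polynomial to read off the algebraic multiplicities:
  χ_A(x) = (x + 3)^4

Step 2 — compute geometric multiplicities via the rank-nullity identity g(λ) = n − rank(A − λI):
  rank(A − (-3)·I) = 2, so dim ker(A − (-3)·I) = n − 2 = 2

Summary:
  λ = -3: algebraic multiplicity = 4, geometric multiplicity = 2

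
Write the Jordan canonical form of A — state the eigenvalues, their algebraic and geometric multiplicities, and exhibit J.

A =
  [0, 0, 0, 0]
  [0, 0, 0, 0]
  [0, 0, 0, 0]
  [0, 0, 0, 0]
J_1(0) ⊕ J_1(0) ⊕ J_1(0) ⊕ J_1(0)

The characteristic polynomial is
  det(x·I − A) = x^4

Eigenvalues and multiplicities (the geometric multiplicity of λ is n − rank(A − λI), which equals the number of Jordan blocks for λ):
  λ = 0: algebraic multiplicity = 4, geometric multiplicity = 4

Determining the block sizes for each eigenvalue:
  λ = 0: gm = am = 4, so every block has size 1 → block sizes [1, 1, 1, 1]

Assembling the blocks gives a Jordan form
J =
  [0, 0, 0, 0]
  [0, 0, 0, 0]
  [0, 0, 0, 0]
  [0, 0, 0, 0]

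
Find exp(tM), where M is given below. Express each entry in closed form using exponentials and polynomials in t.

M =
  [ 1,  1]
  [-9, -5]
e^{tM} =
  [3*t*exp(-2*t) + exp(-2*t), t*exp(-2*t)]
  [-9*t*exp(-2*t), -3*t*exp(-2*t) + exp(-2*t)]

Strategy: write M = P · J · P⁻¹ where J is a Jordan canonical form, so e^{tM} = P · e^{tJ} · P⁻¹, and e^{tJ} can be computed block-by-block.

M has Jordan form
J =
  [-2,  1]
  [ 0, -2]
(up to reordering of blocks).

Per-block formulas:
  For a 2×2 Jordan block J_2(-2): exp(t · J_2(-2)) = e^(-2t)·(I + t·N), where N is the 2×2 nilpotent shift.

After assembling e^{tJ} and conjugating by P, we get:

e^{tM} =
  [3*t*exp(-2*t) + exp(-2*t), t*exp(-2*t)]
  [-9*t*exp(-2*t), -3*t*exp(-2*t) + exp(-2*t)]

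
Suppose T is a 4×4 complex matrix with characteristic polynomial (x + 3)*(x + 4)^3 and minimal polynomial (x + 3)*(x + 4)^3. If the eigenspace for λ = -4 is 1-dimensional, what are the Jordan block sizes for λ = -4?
Block sizes for λ = -4: [3]

Step 1 — from the characteristic polynomial, algebraic multiplicity of λ = -4 is 3. From dim ker(T − (-4)·I) = 1, there are exactly 1 Jordan blocks for λ = -4.
Step 2 — from the minimal polynomial, the factor (x + 4)^3 tells us the largest block for λ = -4 has size 3.
Step 3 — with total size 3, 1 blocks, and largest block 3, the block sizes (in nonincreasing order) are [3].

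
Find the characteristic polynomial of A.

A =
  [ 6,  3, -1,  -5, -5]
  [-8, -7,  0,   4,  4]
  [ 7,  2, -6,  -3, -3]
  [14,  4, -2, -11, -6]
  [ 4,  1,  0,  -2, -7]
x^5 + 25*x^4 + 250*x^3 + 1250*x^2 + 3125*x + 3125

Expanding det(x·I − A) (e.g. by cofactor expansion or by noting that A is similar to its Jordan form J, which has the same characteristic polynomial as A) gives
  χ_A(x) = x^5 + 25*x^4 + 250*x^3 + 1250*x^2 + 3125*x + 3125
which factors as (x + 5)^5. The eigenvalues (with algebraic multiplicities) are λ = -5 with multiplicity 5.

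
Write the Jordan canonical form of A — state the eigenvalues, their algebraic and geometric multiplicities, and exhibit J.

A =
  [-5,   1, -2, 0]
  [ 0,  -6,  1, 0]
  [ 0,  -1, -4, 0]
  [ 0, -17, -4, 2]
J_3(-5) ⊕ J_1(2)

The characteristic polynomial is
  det(x·I − A) = x^4 + 13*x^3 + 45*x^2 - 25*x - 250 = (x - 2)*(x + 5)^3

Eigenvalues and multiplicities (the geometric multiplicity of λ is n − rank(A − λI), which equals the number of Jordan blocks for λ):
  λ = -5: algebraic multiplicity = 3, geometric multiplicity = 1
  λ = 2: algebraic multiplicity = 1, geometric multiplicity = 1

Determining the block sizes for each eigenvalue:
  λ = -5: one block (gm = 1), so the single block has size am = 3 → block sizes [3]
  λ = 2: one block (gm = 1), so the single block has size am = 1 → block sizes [1]

Assembling the blocks gives a Jordan form
J =
  [-5,  1,  0, 0]
  [ 0, -5,  1, 0]
  [ 0,  0, -5, 0]
  [ 0,  0,  0, 2]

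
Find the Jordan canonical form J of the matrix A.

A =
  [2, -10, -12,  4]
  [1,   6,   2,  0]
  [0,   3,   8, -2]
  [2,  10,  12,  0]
J_3(4) ⊕ J_1(4)

The characteristic polynomial is
  det(x·I − A) = x^4 - 16*x^3 + 96*x^2 - 256*x + 256 = (x - 4)^4

Eigenvalues and multiplicities (the geometric multiplicity of λ is n − rank(A − λI), which equals the number of Jordan blocks for λ):
  λ = 4: algebraic multiplicity = 4, geometric multiplicity = 2

Determining the block sizes for each eigenvalue:
  λ = 4: with am = 4 and gm = 2, the partition is not yet determined (e.g. several partitions of 4 into 2 parts exist). Let N = A − (4)·I. Computing rank(N^1) = 2, rank(N^2) = 1, rank(N^3) = 0; the number of blocks of size ≥ j is rank(N^{j−1}) − rank(N^j), giving [2, 1, 1]. So we have 1 block(s) of size 3, 1 block(s) of size 1 → block sizes [3, 1]

Assembling the blocks gives a Jordan form
J =
  [4, 1, 0, 0]
  [0, 4, 1, 0]
  [0, 0, 4, 0]
  [0, 0, 0, 4]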